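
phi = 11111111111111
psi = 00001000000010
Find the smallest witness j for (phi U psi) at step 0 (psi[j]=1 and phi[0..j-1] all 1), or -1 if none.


(phi U psi) at 0: need smallest j with psi[j]=1 and phi[i]=1 for all i in [0,j).
Scan from step 0:
  step 0: phi=1, psi=0 -> continue
  step 1: phi=1, psi=0 -> continue
  step 2: phi=1, psi=0 -> continue
  step 3: phi=1, psi=0 -> continue
  step 4: psi=1 and phi held for [0,4) -> witness found
Witness step = 4

4


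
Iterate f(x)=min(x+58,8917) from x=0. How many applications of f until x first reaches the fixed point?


Step 1: x=0, cap=8917, increment=58
Step 2: x grows by 58 each step until capped at 8917; fixed point is x=8917
Step 3: iterations = ceil(8917/58) = 154

154


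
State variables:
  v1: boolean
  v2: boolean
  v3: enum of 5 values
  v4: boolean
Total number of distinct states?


State space = product of domain sizes of all variables.
Domain sizes:
  v1 (boolean): 2
  v2 (boolean): 2
  v3 (enum of 5 values): 5
  v4 (boolean): 2
Product = 2 * 2 * 5 * 2 = 40

40


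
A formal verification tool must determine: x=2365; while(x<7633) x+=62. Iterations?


Step 1: x goes from 2365 toward 7633 by 62; the body runs while x<7633, so iterations = ceil((bound-start)/step)
Step 2: Distance=5268
Step 3: ceil(5268/62)=85

85


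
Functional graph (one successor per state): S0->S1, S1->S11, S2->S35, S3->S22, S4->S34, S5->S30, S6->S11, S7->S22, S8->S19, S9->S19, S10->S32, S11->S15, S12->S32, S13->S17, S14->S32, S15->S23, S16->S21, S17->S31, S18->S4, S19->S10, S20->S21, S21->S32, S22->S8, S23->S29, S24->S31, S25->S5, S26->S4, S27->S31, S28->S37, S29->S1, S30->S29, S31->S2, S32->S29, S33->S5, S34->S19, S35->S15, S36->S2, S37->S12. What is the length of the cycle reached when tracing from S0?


Trace from S0 until a state repeats:
  S0 -> S1 -> S11 -> S15 -> S23 -> S29 -> S1
S1 first seen at step 1, revisited at step 6.
Cycle length = 6 - 1 = 5

5


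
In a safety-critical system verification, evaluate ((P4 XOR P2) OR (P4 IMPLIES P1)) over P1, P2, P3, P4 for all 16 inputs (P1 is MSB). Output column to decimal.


Formula: ((P4 XOR P2) OR (P4 IMPLIES P1)) over P1, P2, P3, P4 (16 rows)
Evaluate each row (bits = P1,P2,P3,P4, MSB first):
  row 0 [0000]: ((0 XOR 0) OR (0 IMPLIES 0)) -> 1
  row 1 [0001]: ((1 XOR 0) OR (1 IMPLIES 0)) -> 1
  row 2 [0010]: ((0 XOR 0) OR (0 IMPLIES 0)) -> 1
  row 3 [0011]: ((1 XOR 0) OR (1 IMPLIES 0)) -> 1
  row 4 [0100]: ((0 XOR 1) OR (0 IMPLIES 0)) -> 1
  row 5 [0101]: ((1 XOR 1) OR (1 IMPLIES 0)) -> 0
  row 6 [0110]: ((0 XOR 1) OR (0 IMPLIES 0)) -> 1
  row 7 [0111]: ((1 XOR 1) OR (1 IMPLIES 0)) -> 0
  row 8 [1000]: ((0 XOR 0) OR (0 IMPLIES 1)) -> 1
  row 9 [1001]: ((1 XOR 0) OR (1 IMPLIES 1)) -> 1
  row 10 [1010]: ((0 XOR 0) OR (0 IMPLIES 1)) -> 1
  row 11 [1011]: ((1 XOR 0) OR (1 IMPLIES 1)) -> 1
  row 12 [1100]: ((0 XOR 1) OR (0 IMPLIES 1)) -> 1
  row 13 [1101]: ((1 XOR 1) OR (1 IMPLIES 1)) -> 1
  row 14 [1110]: ((0 XOR 1) OR (0 IMPLIES 1)) -> 1
  row 15 [1111]: ((1 XOR 1) OR (1 IMPLIES 1)) -> 1
Full result column, 4 rows per line (P1,P2 fixed per line; P3,P4 runs 00..11 left to right):
  rows 0-3 [P1,P2=00]: 1111  = hex F
  rows 4-7 [P1,P2=01]: 1010  = hex A
  rows 8-11 [P1,P2=10]: 1111  = hex F
  rows 12-15 [P1,P2=11]: 1111  = hex F
Output column (row 0 .. row 15) = 1111101011111111
Output column grouped in 4s = 1111 1010 1111 1111 = 0xFAFF
Convert to decimal digit by digit (value = value*16 + digit):
  F -> 15
  15*16 + 10 (A) = 250
  250*16 + 15 (F) = 4015
  4015*16 + 15 (F) = 64255
Decimal = 64255

64255


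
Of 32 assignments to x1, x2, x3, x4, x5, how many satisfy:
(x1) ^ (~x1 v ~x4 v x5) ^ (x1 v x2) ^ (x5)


CNF with 4 clauses over 5 vars (32 assignments).
An assignment satisfies CNF iff every clause has >=1 true literal.
Check each row (bits = x1,x2,x3,x4,x5; clause T/F shown):
  row 0 [00000]: clauses=FTFF -> 0
  row 1 [00001]: clauses=FTFT -> 0
  row 2 [00010]: clauses=FTFF -> 0
  row 3 [00011]: clauses=FTFT -> 0
  row 4 [00100]: clauses=FTFF -> 0
  row 5 [00101]: clauses=FTFT -> 0
  row 6 [00110]: clauses=FTFF -> 0
  row 7 [00111]: clauses=FTFT -> 0
  row 8 [01000]: clauses=FTTF -> 0
  row 9 [01001]: clauses=FTTT -> 0
  row 10 [01010]: clauses=FTTF -> 0
  row 11 [01011]: clauses=FTTT -> 0
  row 12 [01100]: clauses=FTTF -> 0
  row 13 [01101]: clauses=FTTT -> 0
  row 14 [01110]: clauses=FTTF -> 0
  row 15 [01111]: clauses=FTTT -> 0
  row 16 [10000]: clauses=TTTF -> 0
  row 17 [10001]: clauses=TTTT -> 1
  row 18 [10010]: clauses=TFTF -> 0
  row 19 [10011]: clauses=TTTT -> 1
  row 20 [10100]: clauses=TTTF -> 0
  row 21 [10101]: clauses=TTTT -> 1
  row 22 [10110]: clauses=TFTF -> 0
  row 23 [10111]: clauses=TTTT -> 1
  row 24 [11000]: clauses=TTTF -> 0
  row 25 [11001]: clauses=TTTT -> 1
  row 26 [11010]: clauses=TFTF -> 0
  row 27 [11011]: clauses=TTTT -> 1
  row 28 [11100]: clauses=TTTF -> 0
  row 29 [11101]: clauses=TTTT -> 1
  row 30 [11110]: clauses=TFTF -> 0
  row 31 [11111]: clauses=TTTT -> 1
Full result column, 8 rows per line (x1,x2 fixed per line; x3,x4,x5 runs 000..111 left to right):
  rows 0-7 [x1,x2=00]: 00000000  (ones: 0)
  rows 8-15 [x1,x2=01]: 00000000  (ones: 0)
  rows 16-23 [x1,x2=10]: 01010101  (ones: 4)
  rows 24-31 [x1,x2=11]: 01010101  (ones: 4)
Satisfying assignments = 0+0+4+4 = 8

8


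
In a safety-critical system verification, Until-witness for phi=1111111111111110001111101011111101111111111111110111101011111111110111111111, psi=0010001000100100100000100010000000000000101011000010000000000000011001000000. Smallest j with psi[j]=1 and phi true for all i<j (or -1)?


(phi U psi) at 0: need smallest j with psi[j]=1 and phi[i]=1 for all i in [0,j).
Scan from step 0:
  step 0: phi=1, psi=0 -> continue
  step 1: phi=1, psi=0 -> continue
  step 2: psi=1 and phi held for [0,2) -> witness found
Witness step = 2

2


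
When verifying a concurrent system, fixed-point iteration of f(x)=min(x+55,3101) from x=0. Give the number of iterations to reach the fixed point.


Step 1: x=0, cap=3101, increment=55
Step 2: x grows by 55 each step until capped at 3101; fixed point is x=3101
Step 3: iterations = ceil(3101/55) = 57

57


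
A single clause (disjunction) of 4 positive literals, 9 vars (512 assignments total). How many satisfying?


Step 1: Total=2^9=512
Step 2: Unsat when all 4 false: 2^5=32
Step 3: Sat=512-32=480

480


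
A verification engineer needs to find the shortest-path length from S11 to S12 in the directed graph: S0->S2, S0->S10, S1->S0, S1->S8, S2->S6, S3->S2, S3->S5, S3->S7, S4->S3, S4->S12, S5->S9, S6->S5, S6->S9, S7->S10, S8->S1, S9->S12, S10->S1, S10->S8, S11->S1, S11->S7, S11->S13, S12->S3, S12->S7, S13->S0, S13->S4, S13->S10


BFS layer-by-layer from S11:
  dist 0: {S11}
  dist 1: {S1, S7, S13}
  dist 2: {S0, S4, S8, S10}
  dist 3: {S2, S3, S12}
  -> S12 reached at distance 3
Shortest path length = 3

3


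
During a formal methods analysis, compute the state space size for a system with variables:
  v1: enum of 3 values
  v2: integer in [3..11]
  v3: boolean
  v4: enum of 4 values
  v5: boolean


State space = product of domain sizes of all variables.
Domain sizes:
  v1 (enum of 3 values): 3
  v2 (integer in [3..11]): 9
  v3 (boolean): 2
  v4 (enum of 4 values): 4
  v5 (boolean): 2
Product = 3 * 9 * 2 * 4 * 2 = 432

432


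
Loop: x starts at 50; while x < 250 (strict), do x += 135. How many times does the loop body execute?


Step 1: x goes from 50 toward 250 by 135; the body runs while x<250, so iterations = ceil((bound-start)/step)
Step 2: Distance=200
Step 3: ceil(200/135)=2

2


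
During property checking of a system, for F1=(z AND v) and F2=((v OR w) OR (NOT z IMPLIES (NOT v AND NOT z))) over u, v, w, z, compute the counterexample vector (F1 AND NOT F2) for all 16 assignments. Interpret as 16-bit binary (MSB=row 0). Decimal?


F1 = (z AND v)
F2 = ((v OR w) OR (NOT z IMPLIES (NOT v AND NOT z)))
Counterexample to F1=>F2 is where F1=1 and F2=0.
Evaluate each row (bits = u,v,w,z, MSB first):
  row 0 [0000]: F1=0 F2=1 -> F1&~F2 -> 0
  row 1 [0001]: F1=0 F2=1 -> F1&~F2 -> 0
  row 2 [0010]: F1=0 F2=1 -> F1&~F2 -> 0
  row 3 [0011]: F1=0 F2=1 -> F1&~F2 -> 0
  row 4 [0100]: F1=0 F2=1 -> F1&~F2 -> 0
  row 5 [0101]: F1=1 F2=1 -> F1&~F2 -> 0
  row 6 [0110]: F1=0 F2=1 -> F1&~F2 -> 0
  row 7 [0111]: F1=1 F2=1 -> F1&~F2 -> 0
  row 8 [1000]: F1=0 F2=1 -> F1&~F2 -> 0
  row 9 [1001]: F1=0 F2=1 -> F1&~F2 -> 0
  row 10 [1010]: F1=0 F2=1 -> F1&~F2 -> 0
  row 11 [1011]: F1=0 F2=1 -> F1&~F2 -> 0
  row 12 [1100]: F1=0 F2=1 -> F1&~F2 -> 0
  row 13 [1101]: F1=1 F2=1 -> F1&~F2 -> 0
  row 14 [1110]: F1=0 F2=1 -> F1&~F2 -> 0
  row 15 [1111]: F1=1 F2=1 -> F1&~F2 -> 0
Full result column, 4 rows per line (u,v fixed per line; w,z runs 00..11 left to right):
  rows 0-3 [u,v=00]: 0000  = hex 0
  rows 4-7 [u,v=01]: 0000  = hex 0
  rows 8-11 [u,v=10]: 0000  = hex 0
  rows 12-15 [u,v=11]: 0000  = hex 0
Counterexample vector (row 0 .. row 15) = 0000000000000000
Output column grouped in 4s = 0000 0000 0000 0000 = 0x0000
Convert to decimal digit by digit (value = value*16 + digit):
  0 -> 0
  0*16 + 0 = 0
  0*16 + 0 = 0
  0*16 + 0 = 0
Decimal = 0

0


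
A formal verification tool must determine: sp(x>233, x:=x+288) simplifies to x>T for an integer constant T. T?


Formula: sp(P, x:=E) = exists old_x. (x = E[old_x/x]) AND P[old_x/x] (old_x is the value of x before the assignment; eliminate old_x by solving x = E[old_x/x] for old_x)
Step 1: Precondition P: x>233, i.e. old_x > 233
Step 2: Assignment gives x = old_x + 288, so old_x = x - 288
Step 3: Substitute into P: x - 288 > 233
Step 4: Simplify: x > 233+288 = 521

521


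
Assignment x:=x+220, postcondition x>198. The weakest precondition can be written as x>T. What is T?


Formula: wp(x:=E, P) = P[E/x] (substitute E for x in postcondition)
Step 1: Postcondition: x>198
Step 2: Substitute x+220 for x: x+220>198
Step 3: Solve for x: x > 198-220 = -22

-22


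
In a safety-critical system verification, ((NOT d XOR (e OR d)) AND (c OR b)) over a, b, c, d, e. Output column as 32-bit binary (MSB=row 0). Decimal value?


Formula: ((NOT d XOR (e OR d)) AND (c OR b)) over a, b, c, d, e (32 rows)
Evaluate each row (bits = a,b,c,d,e, MSB first):
  row 0 [00000]: ((NOT 0 XOR (0 OR 0)) AND (0 OR 0)) -> 0
  row 1 [00001]: ((NOT 0 XOR (1 OR 0)) AND (0 OR 0)) -> 0
  row 2 [00010]: ((NOT 1 XOR (0 OR 1)) AND (0 OR 0)) -> 0
  row 3 [00011]: ((NOT 1 XOR (1 OR 1)) AND (0 OR 0)) -> 0
  row 4 [00100]: ((NOT 0 XOR (0 OR 0)) AND (1 OR 0)) -> 1
  row 5 [00101]: ((NOT 0 XOR (1 OR 0)) AND (1 OR 0)) -> 0
  row 6 [00110]: ((NOT 1 XOR (0 OR 1)) AND (1 OR 0)) -> 1
  row 7 [00111]: ((NOT 1 XOR (1 OR 1)) AND (1 OR 0)) -> 1
  row 8 [01000]: ((NOT 0 XOR (0 OR 0)) AND (0 OR 1)) -> 1
  row 9 [01001]: ((NOT 0 XOR (1 OR 0)) AND (0 OR 1)) -> 0
  row 10 [01010]: ((NOT 1 XOR (0 OR 1)) AND (0 OR 1)) -> 1
  row 11 [01011]: ((NOT 1 XOR (1 OR 1)) AND (0 OR 1)) -> 1
  row 12 [01100]: ((NOT 0 XOR (0 OR 0)) AND (1 OR 1)) -> 1
  row 13 [01101]: ((NOT 0 XOR (1 OR 0)) AND (1 OR 1)) -> 0
  row 14 [01110]: ((NOT 1 XOR (0 OR 1)) AND (1 OR 1)) -> 1
  row 15 [01111]: ((NOT 1 XOR (1 OR 1)) AND (1 OR 1)) -> 1
  row 16 [10000]: ((NOT 0 XOR (0 OR 0)) AND (0 OR 0)) -> 0
  row 17 [10001]: ((NOT 0 XOR (1 OR 0)) AND (0 OR 0)) -> 0
  row 18 [10010]: ((NOT 1 XOR (0 OR 1)) AND (0 OR 0)) -> 0
  row 19 [10011]: ((NOT 1 XOR (1 OR 1)) AND (0 OR 0)) -> 0
  row 20 [10100]: ((NOT 0 XOR (0 OR 0)) AND (1 OR 0)) -> 1
  row 21 [10101]: ((NOT 0 XOR (1 OR 0)) AND (1 OR 0)) -> 0
  row 22 [10110]: ((NOT 1 XOR (0 OR 1)) AND (1 OR 0)) -> 1
  row 23 [10111]: ((NOT 1 XOR (1 OR 1)) AND (1 OR 0)) -> 1
  row 24 [11000]: ((NOT 0 XOR (0 OR 0)) AND (0 OR 1)) -> 1
  row 25 [11001]: ((NOT 0 XOR (1 OR 0)) AND (0 OR 1)) -> 0
  row 26 [11010]: ((NOT 1 XOR (0 OR 1)) AND (0 OR 1)) -> 1
  row 27 [11011]: ((NOT 1 XOR (1 OR 1)) AND (0 OR 1)) -> 1
  row 28 [11100]: ((NOT 0 XOR (0 OR 0)) AND (1 OR 1)) -> 1
  row 29 [11101]: ((NOT 0 XOR (1 OR 0)) AND (1 OR 1)) -> 0
  row 30 [11110]: ((NOT 1 XOR (0 OR 1)) AND (1 OR 1)) -> 1
  row 31 [11111]: ((NOT 1 XOR (1 OR 1)) AND (1 OR 1)) -> 1
Full result column, 4 rows per line (a,b,c fixed per line; d,e runs 00..11 left to right):
  rows 0-3 [a,b,c=000]: 0000  = hex 0
  rows 4-7 [a,b,c=001]: 1011  = hex B
  rows 8-11 [a,b,c=010]: 1011  = hex B
  rows 12-15 [a,b,c=011]: 1011  = hex B
  rows 16-19 [a,b,c=100]: 0000  = hex 0
  rows 20-23 [a,b,c=101]: 1011  = hex B
  rows 24-27 [a,b,c=110]: 1011  = hex B
  rows 28-31 [a,b,c=111]: 1011  = hex B
Output column (row 0 .. row 31) = 00001011101110110000101110111011
Output column grouped in 4s = 0000 1011 1011 1011 0000 1011 1011 1011 = 0x0BBB0BBB
Convert to decimal digit by digit (value = value*16 + digit):
  0 -> 0
  0*16 + 11 (B) = 11
  11*16 + 11 (B) = 187
  187*16 + 11 (B) = 3003
  3003*16 + 0 = 48048
  48048*16 + 11 (B) = 768779
  768779*16 + 11 (B) = 12300475
  12300475*16 + 11 (B) = 196807611
Decimal = 196807611

196807611


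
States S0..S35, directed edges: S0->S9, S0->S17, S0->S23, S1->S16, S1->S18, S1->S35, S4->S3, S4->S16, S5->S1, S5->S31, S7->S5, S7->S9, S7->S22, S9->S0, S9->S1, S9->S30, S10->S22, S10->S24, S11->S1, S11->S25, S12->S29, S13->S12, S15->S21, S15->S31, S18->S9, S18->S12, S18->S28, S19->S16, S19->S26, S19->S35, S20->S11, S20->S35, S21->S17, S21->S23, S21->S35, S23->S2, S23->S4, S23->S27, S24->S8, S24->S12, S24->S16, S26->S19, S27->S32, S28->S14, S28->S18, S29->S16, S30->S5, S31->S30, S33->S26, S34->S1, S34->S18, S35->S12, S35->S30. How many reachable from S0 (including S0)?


BFS from S0:
  layer 0: {S0}
  layer 1: {S9, S17, S23}
  layer 2: {S1, S2, S4, S27, S30}
  layer 3: {S3, S5, S16, S18, S32, S35}
  layer 4: {S12, S28, S31}
  layer 5: {S14, S29}
Reachable set: {S0, S1, S2, S3, S4, S5, S9, S12, S14, S16, S17, S18, S23, S27, S28, S29, S30, S31, S32, S35}
Count = 20

20


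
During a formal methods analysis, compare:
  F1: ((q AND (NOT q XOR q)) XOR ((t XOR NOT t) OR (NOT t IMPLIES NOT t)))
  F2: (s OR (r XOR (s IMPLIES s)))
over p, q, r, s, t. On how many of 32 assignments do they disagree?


F1 = ((q AND (NOT q XOR q)) XOR ((t XOR NOT t) OR (NOT t IMPLIES NOT t)))
F2 = (s OR (r XOR (s IMPLIES s)))
Evaluate both on each of 32 rows (bits = p,q,r,s,t):
  row 0 [00000]: F1=1 F2=1 -> 0
  row 1 [00001]: F1=1 F2=1 -> 0
  row 2 [00010]: F1=1 F2=1 -> 0
  row 3 [00011]: F1=1 F2=1 -> 0
  row 4 [00100]: F1=1 F2=0 (differ) -> 1
  row 5 [00101]: F1=1 F2=0 (differ) -> 1
  row 6 [00110]: F1=1 F2=1 -> 0
  row 7 [00111]: F1=1 F2=1 -> 0
  row 8 [01000]: F1=0 F2=1 (differ) -> 1
  row 9 [01001]: F1=0 F2=1 (differ) -> 1
  row 10 [01010]: F1=0 F2=1 (differ) -> 1
  row 11 [01011]: F1=0 F2=1 (differ) -> 1
  row 12 [01100]: F1=0 F2=0 -> 0
  row 13 [01101]: F1=0 F2=0 -> 0
  row 14 [01110]: F1=0 F2=1 (differ) -> 1
  row 15 [01111]: F1=0 F2=1 (differ) -> 1
  row 16 [10000]: F1=1 F2=1 -> 0
  row 17 [10001]: F1=1 F2=1 -> 0
  row 18 [10010]: F1=1 F2=1 -> 0
  row 19 [10011]: F1=1 F2=1 -> 0
  row 20 [10100]: F1=1 F2=0 (differ) -> 1
  row 21 [10101]: F1=1 F2=0 (differ) -> 1
  row 22 [10110]: F1=1 F2=1 -> 0
  row 23 [10111]: F1=1 F2=1 -> 0
  row 24 [11000]: F1=0 F2=1 (differ) -> 1
  row 25 [11001]: F1=0 F2=1 (differ) -> 1
  row 26 [11010]: F1=0 F2=1 (differ) -> 1
  row 27 [11011]: F1=0 F2=1 (differ) -> 1
  row 28 [11100]: F1=0 F2=0 -> 0
  row 29 [11101]: F1=0 F2=0 -> 0
  row 30 [11110]: F1=0 F2=1 (differ) -> 1
  row 31 [11111]: F1=0 F2=1 (differ) -> 1
Full result column, 8 rows per line (p,q fixed per line; r,s,t runs 000..111 left to right):
  rows 0-7 [p,q=00]: 00001100  (ones: 2)
  rows 8-15 [p,q=01]: 11110011  (ones: 6)
  rows 16-23 [p,q=10]: 00001100  (ones: 2)
  rows 24-31 [p,q=11]: 11110011  (ones: 6)
Disagreements = 2+6+2+6 = 16

16


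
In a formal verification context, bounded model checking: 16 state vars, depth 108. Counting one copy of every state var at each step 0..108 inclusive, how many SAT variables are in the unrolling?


BMC unrolls to depth k, creating one copy of each state var for steps 0..k.
Step count = 108 + 1 = 109 (steps 0 through 108)
Vars per step = 16
Total = 16 * 109 = 1744

1744


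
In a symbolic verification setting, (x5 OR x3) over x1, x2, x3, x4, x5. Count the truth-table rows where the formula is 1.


Formula: (x5 OR x3) over 5 vars (32 rows)
Evaluate each row (x1, x2, x3, x4, x5 as bits, MSB first):
  row 0 [00000]: (0 OR 0) -> 0
  row 1 [00001]: (1 OR 0) -> 1
  row 2 [00010]: (0 OR 0) -> 0
  row 3 [00011]: (1 OR 0) -> 1
  row 4 [00100]: (0 OR 1) -> 1
  row 5 [00101]: (1 OR 1) -> 1
  row 6 [00110]: (0 OR 1) -> 1
  row 7 [00111]: (1 OR 1) -> 1
  row 8 [01000]: (0 OR 0) -> 0
  row 9 [01001]: (1 OR 0) -> 1
  row 10 [01010]: (0 OR 0) -> 0
  row 11 [01011]: (1 OR 0) -> 1
  row 12 [01100]: (0 OR 1) -> 1
  row 13 [01101]: (1 OR 1) -> 1
  row 14 [01110]: (0 OR 1) -> 1
  row 15 [01111]: (1 OR 1) -> 1
  row 16 [10000]: (0 OR 0) -> 0
  row 17 [10001]: (1 OR 0) -> 1
  row 18 [10010]: (0 OR 0) -> 0
  row 19 [10011]: (1 OR 0) -> 1
  row 20 [10100]: (0 OR 1) -> 1
  row 21 [10101]: (1 OR 1) -> 1
  row 22 [10110]: (0 OR 1) -> 1
  row 23 [10111]: (1 OR 1) -> 1
  row 24 [11000]: (0 OR 0) -> 0
  row 25 [11001]: (1 OR 0) -> 1
  row 26 [11010]: (0 OR 0) -> 0
  row 27 [11011]: (1 OR 0) -> 1
  row 28 [11100]: (0 OR 1) -> 1
  row 29 [11101]: (1 OR 1) -> 1
  row 30 [11110]: (0 OR 1) -> 1
  row 31 [11111]: (1 OR 1) -> 1
Full result column, 8 rows per line (x1,x2 fixed per line; x3,x4,x5 runs 000..111 left to right):
  rows 0-7 [x1,x2=00]: 01011111  (ones: 6)
  rows 8-15 [x1,x2=01]: 01011111  (ones: 6)
  rows 16-23 [x1,x2=10]: 01011111  (ones: 6)
  rows 24-31 [x1,x2=11]: 01011111  (ones: 6)
Count of 1-rows = 6+6+6+6 = 24

24


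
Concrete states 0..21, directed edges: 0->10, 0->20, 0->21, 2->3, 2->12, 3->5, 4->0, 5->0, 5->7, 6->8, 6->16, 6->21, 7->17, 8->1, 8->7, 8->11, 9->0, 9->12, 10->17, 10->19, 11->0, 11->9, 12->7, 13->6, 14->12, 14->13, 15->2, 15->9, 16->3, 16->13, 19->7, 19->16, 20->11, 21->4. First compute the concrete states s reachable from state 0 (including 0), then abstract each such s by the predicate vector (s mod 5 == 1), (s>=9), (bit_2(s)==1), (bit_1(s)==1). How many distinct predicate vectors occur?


BFS from 0:
Concrete reachable: {0, 1, 3, 4, 5, 6, 7, 8, 9, 10, 11, 12, 13, 16, 17, 19, 20, 21}
Abstract via predicates (s mod 5 == 1), (s>=9), (bit_2(s)==1), (bit_1(s)==1):
  (0,0,0,0) <- {0, 8}
  (0,0,0,1) <- {3}
  (0,0,1,0) <- {4, 5}
  (0,0,1,1) <- {7}
  (0,1,0,0) <- {9, 17}
  (0,1,0,1) <- {10, 19}
  (0,1,1,0) <- {12, 13, 20}
  (1,0,0,0) <- {1}
  (1,0,1,1) <- {6}
  (1,1,0,0) <- {16}
  (1,1,0,1) <- {11}
  (1,1,1,0) <- {21}
Distinct abstract states = 12

12


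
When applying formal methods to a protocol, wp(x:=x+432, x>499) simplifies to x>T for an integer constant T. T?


Formula: wp(x:=E, P) = P[E/x] (substitute E for x in postcondition)
Step 1: Postcondition: x>499
Step 2: Substitute x+432 for x: x+432>499
Step 3: Solve for x: x > 499-432 = 67

67


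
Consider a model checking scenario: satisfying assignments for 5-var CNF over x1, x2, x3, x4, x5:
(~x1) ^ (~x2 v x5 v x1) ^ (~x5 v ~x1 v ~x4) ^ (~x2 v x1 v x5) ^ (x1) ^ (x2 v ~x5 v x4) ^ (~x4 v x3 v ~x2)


CNF with 7 clauses over 5 vars (32 assignments).
An assignment satisfies CNF iff every clause has >=1 true literal.
Check each row (bits = x1,x2,x3,x4,x5; clause T/F shown):
  row 0 [00000]: clauses=TTTTFTT -> 0
  row 1 [00001]: clauses=TTTTFFT -> 0
  row 2 [00010]: clauses=TTTTFTT -> 0
  row 3 [00011]: clauses=TTTTFTT -> 0
  row 4 [00100]: clauses=TTTTFTT -> 0
  row 5 [00101]: clauses=TTTTFFT -> 0
  row 6 [00110]: clauses=TTTTFTT -> 0
  row 7 [00111]: clauses=TTTTFTT -> 0
  row 8 [01000]: clauses=TFTFFTT -> 0
  row 9 [01001]: clauses=TTTTFTT -> 0
  row 10 [01010]: clauses=TFTFFTF -> 0
  row 11 [01011]: clauses=TTTTFTF -> 0
  row 12 [01100]: clauses=TFTFFTT -> 0
  row 13 [01101]: clauses=TTTTFTT -> 0
  row 14 [01110]: clauses=TFTFFTT -> 0
  row 15 [01111]: clauses=TTTTFTT -> 0
  row 16 [10000]: clauses=FTTTTTT -> 0
  row 17 [10001]: clauses=FTTTTFT -> 0
  row 18 [10010]: clauses=FTTTTTT -> 0
  row 19 [10011]: clauses=FTFTTTT -> 0
  row 20 [10100]: clauses=FTTTTTT -> 0
  row 21 [10101]: clauses=FTTTTFT -> 0
  row 22 [10110]: clauses=FTTTTTT -> 0
  row 23 [10111]: clauses=FTFTTTT -> 0
  row 24 [11000]: clauses=FTTTTTT -> 0
  row 25 [11001]: clauses=FTTTTTT -> 0
  row 26 [11010]: clauses=FTTTTTF -> 0
  row 27 [11011]: clauses=FTFTTTF -> 0
  row 28 [11100]: clauses=FTTTTTT -> 0
  row 29 [11101]: clauses=FTTTTTT -> 0
  row 30 [11110]: clauses=FTTTTTT -> 0
  row 31 [11111]: clauses=FTFTTTT -> 0
Full result column, 8 rows per line (x1,x2 fixed per line; x3,x4,x5 runs 000..111 left to right):
  rows 0-7 [x1,x2=00]: 00000000  (ones: 0)
  rows 8-15 [x1,x2=01]: 00000000  (ones: 0)
  rows 16-23 [x1,x2=10]: 00000000  (ones: 0)
  rows 24-31 [x1,x2=11]: 00000000  (ones: 0)
Satisfying assignments = 0+0+0+0 = 0

0


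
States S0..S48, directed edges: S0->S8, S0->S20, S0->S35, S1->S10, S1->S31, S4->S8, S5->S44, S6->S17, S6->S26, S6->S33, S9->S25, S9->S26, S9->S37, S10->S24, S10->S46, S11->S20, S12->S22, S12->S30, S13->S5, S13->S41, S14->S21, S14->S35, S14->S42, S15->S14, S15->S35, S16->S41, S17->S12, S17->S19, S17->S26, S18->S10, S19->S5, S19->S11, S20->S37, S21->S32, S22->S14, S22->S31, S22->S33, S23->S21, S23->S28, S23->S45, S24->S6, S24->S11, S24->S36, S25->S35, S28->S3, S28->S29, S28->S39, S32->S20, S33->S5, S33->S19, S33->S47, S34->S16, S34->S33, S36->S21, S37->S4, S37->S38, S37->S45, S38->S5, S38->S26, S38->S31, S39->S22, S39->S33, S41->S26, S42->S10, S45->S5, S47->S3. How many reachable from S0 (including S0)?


BFS from S0:
  layer 0: {S0}
  layer 1: {S8, S20, S35}
  layer 2: {S37}
  layer 3: {S4, S38, S45}
  layer 4: {S5, S26, S31}
  layer 5: {S44}
Reachable set: {S0, S4, S5, S8, S20, S26, S31, S35, S37, S38, S44, S45}
Count = 12

12


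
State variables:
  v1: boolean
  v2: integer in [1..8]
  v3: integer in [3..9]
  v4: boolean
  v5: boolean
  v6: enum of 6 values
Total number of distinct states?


State space = product of domain sizes of all variables.
Domain sizes:
  v1 (boolean): 2
  v2 (integer in [1..8]): 8
  v3 (integer in [3..9]): 7
  v4 (boolean): 2
  v5 (boolean): 2
  v6 (enum of 6 values): 6
Product = 2 * 8 * 7 * 2 * 2 * 6 = 2688

2688


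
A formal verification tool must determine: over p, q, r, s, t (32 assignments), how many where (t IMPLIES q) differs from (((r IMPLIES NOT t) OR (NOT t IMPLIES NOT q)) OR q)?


F1 = (t IMPLIES q)
F2 = (((r IMPLIES NOT t) OR (NOT t IMPLIES NOT q)) OR q)
Evaluate both on each of 32 rows (bits = p,q,r,s,t):
  row 0 [00000]: F1=1 F2=1 -> 0
  row 1 [00001]: F1=0 F2=1 (differ) -> 1
  row 2 [00010]: F1=1 F2=1 -> 0
  row 3 [00011]: F1=0 F2=1 (differ) -> 1
  row 4 [00100]: F1=1 F2=1 -> 0
  row 5 [00101]: F1=0 F2=1 (differ) -> 1
  row 6 [00110]: F1=1 F2=1 -> 0
  row 7 [00111]: F1=0 F2=1 (differ) -> 1
  row 8 [01000]: F1=1 F2=1 -> 0
  row 9 [01001]: F1=1 F2=1 -> 0
  row 10 [01010]: F1=1 F2=1 -> 0
  row 11 [01011]: F1=1 F2=1 -> 0
  row 12 [01100]: F1=1 F2=1 -> 0
  row 13 [01101]: F1=1 F2=1 -> 0
  row 14 [01110]: F1=1 F2=1 -> 0
  row 15 [01111]: F1=1 F2=1 -> 0
  row 16 [10000]: F1=1 F2=1 -> 0
  row 17 [10001]: F1=0 F2=1 (differ) -> 1
  row 18 [10010]: F1=1 F2=1 -> 0
  row 19 [10011]: F1=0 F2=1 (differ) -> 1
  row 20 [10100]: F1=1 F2=1 -> 0
  row 21 [10101]: F1=0 F2=1 (differ) -> 1
  row 22 [10110]: F1=1 F2=1 -> 0
  row 23 [10111]: F1=0 F2=1 (differ) -> 1
  row 24 [11000]: F1=1 F2=1 -> 0
  row 25 [11001]: F1=1 F2=1 -> 0
  row 26 [11010]: F1=1 F2=1 -> 0
  row 27 [11011]: F1=1 F2=1 -> 0
  row 28 [11100]: F1=1 F2=1 -> 0
  row 29 [11101]: F1=1 F2=1 -> 0
  row 30 [11110]: F1=1 F2=1 -> 0
  row 31 [11111]: F1=1 F2=1 -> 0
Full result column, 8 rows per line (p,q fixed per line; r,s,t runs 000..111 left to right):
  rows 0-7 [p,q=00]: 01010101  (ones: 4)
  rows 8-15 [p,q=01]: 00000000  (ones: 0)
  rows 16-23 [p,q=10]: 01010101  (ones: 4)
  rows 24-31 [p,q=11]: 00000000  (ones: 0)
Disagreements = 4+0+4+0 = 8

8


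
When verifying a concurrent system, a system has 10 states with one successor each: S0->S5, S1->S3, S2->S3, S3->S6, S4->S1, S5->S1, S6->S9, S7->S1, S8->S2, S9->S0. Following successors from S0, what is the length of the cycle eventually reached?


Trace from S0 until a state repeats:
  S0 -> S5 -> S1 -> S3 -> S6 -> S9 -> S0
S0 first seen at step 0, revisited at step 6.
Cycle length = 6 - 0 = 6

6


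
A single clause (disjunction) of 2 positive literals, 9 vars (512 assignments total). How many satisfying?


Step 1: Total=2^9=512
Step 2: Unsat when all 2 false: 2^7=128
Step 3: Sat=512-128=384

384


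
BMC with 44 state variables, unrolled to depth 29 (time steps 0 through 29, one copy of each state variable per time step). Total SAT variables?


BMC unrolls to depth k, creating one copy of each state var for steps 0..k.
Step count = 29 + 1 = 30 (steps 0 through 29)
Vars per step = 44
Total = 44 * 30 = 1320

1320


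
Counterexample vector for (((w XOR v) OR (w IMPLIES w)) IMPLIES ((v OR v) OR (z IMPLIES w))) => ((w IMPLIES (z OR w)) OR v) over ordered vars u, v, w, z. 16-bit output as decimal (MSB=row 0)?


F1 = (((w XOR v) OR (w IMPLIES w)) IMPLIES ((v OR v) OR (z IMPLIES w)))
F2 = ((w IMPLIES (z OR w)) OR v)
Counterexample to F1=>F2 is where F1=1 and F2=0.
Evaluate each row (bits = u,v,w,z, MSB first):
  row 0 [0000]: F1=1 F2=1 -> F1&~F2 -> 0
  row 1 [0001]: F1=0 F2=1 -> F1&~F2 -> 0
  row 2 [0010]: F1=1 F2=1 -> F1&~F2 -> 0
  row 3 [0011]: F1=1 F2=1 -> F1&~F2 -> 0
  row 4 [0100]: F1=1 F2=1 -> F1&~F2 -> 0
  row 5 [0101]: F1=1 F2=1 -> F1&~F2 -> 0
  row 6 [0110]: F1=1 F2=1 -> F1&~F2 -> 0
  row 7 [0111]: F1=1 F2=1 -> F1&~F2 -> 0
  row 8 [1000]: F1=1 F2=1 -> F1&~F2 -> 0
  row 9 [1001]: F1=0 F2=1 -> F1&~F2 -> 0
  row 10 [1010]: F1=1 F2=1 -> F1&~F2 -> 0
  row 11 [1011]: F1=1 F2=1 -> F1&~F2 -> 0
  row 12 [1100]: F1=1 F2=1 -> F1&~F2 -> 0
  row 13 [1101]: F1=1 F2=1 -> F1&~F2 -> 0
  row 14 [1110]: F1=1 F2=1 -> F1&~F2 -> 0
  row 15 [1111]: F1=1 F2=1 -> F1&~F2 -> 0
Full result column, 4 rows per line (u,v fixed per line; w,z runs 00..11 left to right):
  rows 0-3 [u,v=00]: 0000  = hex 0
  rows 4-7 [u,v=01]: 0000  = hex 0
  rows 8-11 [u,v=10]: 0000  = hex 0
  rows 12-15 [u,v=11]: 0000  = hex 0
Counterexample vector (row 0 .. row 15) = 0000000000000000
Output column grouped in 4s = 0000 0000 0000 0000 = 0x0000
Convert to decimal digit by digit (value = value*16 + digit):
  0 -> 0
  0*16 + 0 = 0
  0*16 + 0 = 0
  0*16 + 0 = 0
Decimal = 0

0


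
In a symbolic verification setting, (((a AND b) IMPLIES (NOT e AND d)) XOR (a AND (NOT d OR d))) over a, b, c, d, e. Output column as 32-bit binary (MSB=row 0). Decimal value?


Formula: (((a AND b) IMPLIES (NOT e AND d)) XOR (a AND (NOT d OR d))) over a, b, c, d, e (32 rows)
Evaluate each row (bits = a,b,c,d,e, MSB first):
  row 0 [00000]: (((0 AND 0) IMPLIES (NOT 0 AND 0)) XOR (0 AND (NOT 0 OR 0))) -> 1
  row 1 [00001]: (((0 AND 0) IMPLIES (NOT 1 AND 0)) XOR (0 AND (NOT 0 OR 0))) -> 1
  row 2 [00010]: (((0 AND 0) IMPLIES (NOT 0 AND 1)) XOR (0 AND (NOT 1 OR 1))) -> 1
  row 3 [00011]: (((0 AND 0) IMPLIES (NOT 1 AND 1)) XOR (0 AND (NOT 1 OR 1))) -> 1
  row 4 [00100]: (((0 AND 0) IMPLIES (NOT 0 AND 0)) XOR (0 AND (NOT 0 OR 0))) -> 1
  row 5 [00101]: (((0 AND 0) IMPLIES (NOT 1 AND 0)) XOR (0 AND (NOT 0 OR 0))) -> 1
  row 6 [00110]: (((0 AND 0) IMPLIES (NOT 0 AND 1)) XOR (0 AND (NOT 1 OR 1))) -> 1
  row 7 [00111]: (((0 AND 0) IMPLIES (NOT 1 AND 1)) XOR (0 AND (NOT 1 OR 1))) -> 1
  row 8 [01000]: (((0 AND 1) IMPLIES (NOT 0 AND 0)) XOR (0 AND (NOT 0 OR 0))) -> 1
  row 9 [01001]: (((0 AND 1) IMPLIES (NOT 1 AND 0)) XOR (0 AND (NOT 0 OR 0))) -> 1
  row 10 [01010]: (((0 AND 1) IMPLIES (NOT 0 AND 1)) XOR (0 AND (NOT 1 OR 1))) -> 1
  row 11 [01011]: (((0 AND 1) IMPLIES (NOT 1 AND 1)) XOR (0 AND (NOT 1 OR 1))) -> 1
  row 12 [01100]: (((0 AND 1) IMPLIES (NOT 0 AND 0)) XOR (0 AND (NOT 0 OR 0))) -> 1
  row 13 [01101]: (((0 AND 1) IMPLIES (NOT 1 AND 0)) XOR (0 AND (NOT 0 OR 0))) -> 1
  row 14 [01110]: (((0 AND 1) IMPLIES (NOT 0 AND 1)) XOR (0 AND (NOT 1 OR 1))) -> 1
  row 15 [01111]: (((0 AND 1) IMPLIES (NOT 1 AND 1)) XOR (0 AND (NOT 1 OR 1))) -> 1
  row 16 [10000]: (((1 AND 0) IMPLIES (NOT 0 AND 0)) XOR (1 AND (NOT 0 OR 0))) -> 0
  row 17 [10001]: (((1 AND 0) IMPLIES (NOT 1 AND 0)) XOR (1 AND (NOT 0 OR 0))) -> 0
  row 18 [10010]: (((1 AND 0) IMPLIES (NOT 0 AND 1)) XOR (1 AND (NOT 1 OR 1))) -> 0
  row 19 [10011]: (((1 AND 0) IMPLIES (NOT 1 AND 1)) XOR (1 AND (NOT 1 OR 1))) -> 0
  row 20 [10100]: (((1 AND 0) IMPLIES (NOT 0 AND 0)) XOR (1 AND (NOT 0 OR 0))) -> 0
  row 21 [10101]: (((1 AND 0) IMPLIES (NOT 1 AND 0)) XOR (1 AND (NOT 0 OR 0))) -> 0
  row 22 [10110]: (((1 AND 0) IMPLIES (NOT 0 AND 1)) XOR (1 AND (NOT 1 OR 1))) -> 0
  row 23 [10111]: (((1 AND 0) IMPLIES (NOT 1 AND 1)) XOR (1 AND (NOT 1 OR 1))) -> 0
  row 24 [11000]: (((1 AND 1) IMPLIES (NOT 0 AND 0)) XOR (1 AND (NOT 0 OR 0))) -> 1
  row 25 [11001]: (((1 AND 1) IMPLIES (NOT 1 AND 0)) XOR (1 AND (NOT 0 OR 0))) -> 1
  row 26 [11010]: (((1 AND 1) IMPLIES (NOT 0 AND 1)) XOR (1 AND (NOT 1 OR 1))) -> 0
  row 27 [11011]: (((1 AND 1) IMPLIES (NOT 1 AND 1)) XOR (1 AND (NOT 1 OR 1))) -> 1
  row 28 [11100]: (((1 AND 1) IMPLIES (NOT 0 AND 0)) XOR (1 AND (NOT 0 OR 0))) -> 1
  row 29 [11101]: (((1 AND 1) IMPLIES (NOT 1 AND 0)) XOR (1 AND (NOT 0 OR 0))) -> 1
  row 30 [11110]: (((1 AND 1) IMPLIES (NOT 0 AND 1)) XOR (1 AND (NOT 1 OR 1))) -> 0
  row 31 [11111]: (((1 AND 1) IMPLIES (NOT 1 AND 1)) XOR (1 AND (NOT 1 OR 1))) -> 1
Full result column, 4 rows per line (a,b,c fixed per line; d,e runs 00..11 left to right):
  rows 0-3 [a,b,c=000]: 1111  = hex F
  rows 4-7 [a,b,c=001]: 1111  = hex F
  rows 8-11 [a,b,c=010]: 1111  = hex F
  rows 12-15 [a,b,c=011]: 1111  = hex F
  rows 16-19 [a,b,c=100]: 0000  = hex 0
  rows 20-23 [a,b,c=101]: 0000  = hex 0
  rows 24-27 [a,b,c=110]: 1101  = hex D
  rows 28-31 [a,b,c=111]: 1101  = hex D
Output column (row 0 .. row 31) = 11111111111111110000000011011101
Output column grouped in 4s = 1111 1111 1111 1111 0000 0000 1101 1101 = 0xFFFF00DD
Convert to decimal digit by digit (value = value*16 + digit):
  F -> 15
  15*16 + 15 (F) = 255
  255*16 + 15 (F) = 4095
  4095*16 + 15 (F) = 65535
  65535*16 + 0 = 1048560
  1048560*16 + 0 = 16776960
  16776960*16 + 13 (D) = 268431373
  268431373*16 + 13 (D) = 4294901981
Decimal = 4294901981

4294901981


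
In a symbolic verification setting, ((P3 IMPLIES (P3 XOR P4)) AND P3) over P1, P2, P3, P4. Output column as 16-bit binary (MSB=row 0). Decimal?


Formula: ((P3 IMPLIES (P3 XOR P4)) AND P3) over P1, P2, P3, P4 (16 rows)
Evaluate each row (bits = P1,P2,P3,P4, MSB first):
  row 0 [0000]: ((0 IMPLIES (0 XOR 0)) AND 0) -> 0
  row 1 [0001]: ((0 IMPLIES (0 XOR 1)) AND 0) -> 0
  row 2 [0010]: ((1 IMPLIES (1 XOR 0)) AND 1) -> 1
  row 3 [0011]: ((1 IMPLIES (1 XOR 1)) AND 1) -> 0
  row 4 [0100]: ((0 IMPLIES (0 XOR 0)) AND 0) -> 0
  row 5 [0101]: ((0 IMPLIES (0 XOR 1)) AND 0) -> 0
  row 6 [0110]: ((1 IMPLIES (1 XOR 0)) AND 1) -> 1
  row 7 [0111]: ((1 IMPLIES (1 XOR 1)) AND 1) -> 0
  row 8 [1000]: ((0 IMPLIES (0 XOR 0)) AND 0) -> 0
  row 9 [1001]: ((0 IMPLIES (0 XOR 1)) AND 0) -> 0
  row 10 [1010]: ((1 IMPLIES (1 XOR 0)) AND 1) -> 1
  row 11 [1011]: ((1 IMPLIES (1 XOR 1)) AND 1) -> 0
  row 12 [1100]: ((0 IMPLIES (0 XOR 0)) AND 0) -> 0
  row 13 [1101]: ((0 IMPLIES (0 XOR 1)) AND 0) -> 0
  row 14 [1110]: ((1 IMPLIES (1 XOR 0)) AND 1) -> 1
  row 15 [1111]: ((1 IMPLIES (1 XOR 1)) AND 1) -> 0
Full result column, 4 rows per line (P1,P2 fixed per line; P3,P4 runs 00..11 left to right):
  rows 0-3 [P1,P2=00]: 0010  = hex 2
  rows 4-7 [P1,P2=01]: 0010  = hex 2
  rows 8-11 [P1,P2=10]: 0010  = hex 2
  rows 12-15 [P1,P2=11]: 0010  = hex 2
Output column (row 0 .. row 15) = 0010001000100010
Output column grouped in 4s = 0010 0010 0010 0010 = 0x2222
Convert to decimal digit by digit (value = value*16 + digit):
  2 -> 2
  2*16 + 2 = 34
  34*16 + 2 = 546
  546*16 + 2 = 8738
Decimal = 8738

8738


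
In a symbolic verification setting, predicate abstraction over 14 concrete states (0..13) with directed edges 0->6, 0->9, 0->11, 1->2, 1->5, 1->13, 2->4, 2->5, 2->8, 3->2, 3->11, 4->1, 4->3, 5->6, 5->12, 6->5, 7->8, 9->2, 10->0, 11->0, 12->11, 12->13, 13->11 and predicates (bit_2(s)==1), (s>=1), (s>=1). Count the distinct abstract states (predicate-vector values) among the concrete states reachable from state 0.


BFS from 0:
Concrete reachable: {0, 1, 2, 3, 4, 5, 6, 8, 9, 11, 12, 13}
Abstract via predicates (bit_2(s)==1), (s>=1), (s>=1):
  (0,0,0) <- {0}
  (0,1,1) <- {1, 2, 3, 8, 9, 11}
  (1,1,1) <- {4, 5, 6, 12, 13}
Distinct abstract states = 3

3


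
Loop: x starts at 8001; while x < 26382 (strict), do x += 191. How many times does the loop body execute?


Step 1: x goes from 8001 toward 26382 by 191; the body runs while x<26382, so iterations = ceil((bound-start)/step)
Step 2: Distance=18381
Step 3: ceil(18381/191)=97

97


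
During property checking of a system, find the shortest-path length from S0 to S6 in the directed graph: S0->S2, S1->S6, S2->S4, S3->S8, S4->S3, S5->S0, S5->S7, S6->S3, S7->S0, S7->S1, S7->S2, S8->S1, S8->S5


BFS layer-by-layer from S0:
  dist 0: {S0}
  dist 1: {S2}
  dist 2: {S4}
  dist 3: {S3}
  dist 4: {S8}
  dist 5: {S1, S5}
  dist 6: {S6, S7}
  -> S6 reached at distance 6
Shortest path length = 6

6


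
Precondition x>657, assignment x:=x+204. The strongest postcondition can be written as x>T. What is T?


Formula: sp(P, x:=E) = exists old_x. (x = E[old_x/x]) AND P[old_x/x] (old_x is the value of x before the assignment; eliminate old_x by solving x = E[old_x/x] for old_x)
Step 1: Precondition P: x>657, i.e. old_x > 657
Step 2: Assignment gives x = old_x + 204, so old_x = x - 204
Step 3: Substitute into P: x - 204 > 657
Step 4: Simplify: x > 657+204 = 861

861


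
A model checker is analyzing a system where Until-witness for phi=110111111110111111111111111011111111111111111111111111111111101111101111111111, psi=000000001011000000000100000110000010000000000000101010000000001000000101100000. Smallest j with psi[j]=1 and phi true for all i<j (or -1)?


(phi U psi) at 0: need smallest j with psi[j]=1 and phi[i]=1 for all i in [0,j).
Scan from step 0:
  step 0: phi=1, psi=0 -> continue
  step 1: phi=1, psi=0 -> continue
  step 2: phi=0 -> phi-prefix broken from here
  step 8: psi=1 but phi already failed -> not a witness
  step 10: psi=1 but phi already failed -> not a witness
  step 11: psi=1 but phi already failed -> not a witness
  step 21: psi=1 but phi already failed -> not a witness
  step 27: psi=1 but phi already failed -> not a witness
  step 28: psi=1 but phi already failed -> not a witness
  step 34: psi=1 but phi already failed -> not a witness
  step 48: psi=1 but phi already failed -> not a witness
  step 50: psi=1 but phi already failed -> not a witness
  step 52: psi=1 but phi already failed -> not a witness
  step 62: psi=1 but phi already failed -> not a witness
  step 69: psi=1 but phi already failed -> not a witness
  step 71: psi=1 but phi already failed -> not a witness
  step 72: psi=1 but phi already failed -> not a witness
  end of trace: no witness -> -1
Witness step = -1

-1


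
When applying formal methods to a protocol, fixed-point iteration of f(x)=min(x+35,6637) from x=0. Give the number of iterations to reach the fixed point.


Step 1: x=0, cap=6637, increment=35
Step 2: x grows by 35 each step until capped at 6637; fixed point is x=6637
Step 3: iterations = ceil(6637/35) = 190

190


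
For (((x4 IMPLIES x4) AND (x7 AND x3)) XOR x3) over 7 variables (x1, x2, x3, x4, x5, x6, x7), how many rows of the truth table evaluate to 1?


Formula: (((x4 IMPLIES x4) AND (x7 AND x3)) XOR x3) over 7 vars (128 rows)
Evaluate each row (x1, x2, x3, x4, x5, x6, x7 as bits, MSB first):
  row 0 [0000000]: (((0 IMPLIES 0) AND (0 AND 0)) XOR 0) -> 0
  row 1 [0000001]: (((0 IMPLIES 0) AND (1 AND 0)) XOR 0) -> 0
  row 2 [0000010]: (((0 IMPLIES 0) AND (0 AND 0)) XOR 0) -> 0
  row 3 [0000011]: (((0 IMPLIES 0) AND (1 AND 0)) XOR 0) -> 0
  row 4 [0000100]: (((0 IMPLIES 0) AND (0 AND 0)) XOR 0) -> 0
  (every remaining row is evaluated the same way; all 128 results are listed next)
Full result column, 8 rows per line (x1,x2,x3,x4 fixed per line; x5,x6,x7 runs 000..111 left to right):
  rows 0-7 [x1,x2,x3,x4=0000]: 00000000  (ones: 0)
  rows 8-15 [x1,x2,x3,x4=0001]: 00000000  (ones: 0)
  rows 16-23 [x1,x2,x3,x4=0010]: 10101010  (ones: 4)
  rows 24-31 [x1,x2,x3,x4=0011]: 10101010  (ones: 4)
  rows 32-39 [x1,x2,x3,x4=0100]: 00000000  (ones: 0)
  rows 40-47 [x1,x2,x3,x4=0101]: 00000000  (ones: 0)
  rows 48-55 [x1,x2,x3,x4=0110]: 10101010  (ones: 4)
  rows 56-63 [x1,x2,x3,x4=0111]: 10101010  (ones: 4)
  rows 64-71 [x1,x2,x3,x4=1000]: 00000000  (ones: 0)
  rows 72-79 [x1,x2,x3,x4=1001]: 00000000  (ones: 0)
  rows 80-87 [x1,x2,x3,x4=1010]: 10101010  (ones: 4)
  rows 88-95 [x1,x2,x3,x4=1011]: 10101010  (ones: 4)
  rows 96-103 [x1,x2,x3,x4=1100]: 00000000  (ones: 0)
  rows 104-111 [x1,x2,x3,x4=1101]: 00000000  (ones: 0)
  rows 112-119 [x1,x2,x3,x4=1110]: 10101010  (ones: 4)
  rows 120-127 [x1,x2,x3,x4=1111]: 10101010  (ones: 4)
Count of 1-rows = 0+0+4+4+0+0+4+4+0+0+4+4+0+0+4+4 = 32

32


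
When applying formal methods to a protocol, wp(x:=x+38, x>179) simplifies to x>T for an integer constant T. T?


Formula: wp(x:=E, P) = P[E/x] (substitute E for x in postcondition)
Step 1: Postcondition: x>179
Step 2: Substitute x+38 for x: x+38>179
Step 3: Solve for x: x > 179-38 = 141

141


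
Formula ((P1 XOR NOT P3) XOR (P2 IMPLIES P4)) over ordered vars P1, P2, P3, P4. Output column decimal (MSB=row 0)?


Formula: ((P1 XOR NOT P3) XOR (P2 IMPLIES P4)) over P1, P2, P3, P4 (16 rows)
Evaluate each row (bits = P1,P2,P3,P4, MSB first):
  row 0 [0000]: ((0 XOR NOT 0) XOR (0 IMPLIES 0)) -> 0
  row 1 [0001]: ((0 XOR NOT 0) XOR (0 IMPLIES 1)) -> 0
  row 2 [0010]: ((0 XOR NOT 1) XOR (0 IMPLIES 0)) -> 1
  row 3 [0011]: ((0 XOR NOT 1) XOR (0 IMPLIES 1)) -> 1
  row 4 [0100]: ((0 XOR NOT 0) XOR (1 IMPLIES 0)) -> 1
  row 5 [0101]: ((0 XOR NOT 0) XOR (1 IMPLIES 1)) -> 0
  row 6 [0110]: ((0 XOR NOT 1) XOR (1 IMPLIES 0)) -> 0
  row 7 [0111]: ((0 XOR NOT 1) XOR (1 IMPLIES 1)) -> 1
  row 8 [1000]: ((1 XOR NOT 0) XOR (0 IMPLIES 0)) -> 1
  row 9 [1001]: ((1 XOR NOT 0) XOR (0 IMPLIES 1)) -> 1
  row 10 [1010]: ((1 XOR NOT 1) XOR (0 IMPLIES 0)) -> 0
  row 11 [1011]: ((1 XOR NOT 1) XOR (0 IMPLIES 1)) -> 0
  row 12 [1100]: ((1 XOR NOT 0) XOR (1 IMPLIES 0)) -> 0
  row 13 [1101]: ((1 XOR NOT 0) XOR (1 IMPLIES 1)) -> 1
  row 14 [1110]: ((1 XOR NOT 1) XOR (1 IMPLIES 0)) -> 1
  row 15 [1111]: ((1 XOR NOT 1) XOR (1 IMPLIES 1)) -> 0
Full result column, 4 rows per line (P1,P2 fixed per line; P3,P4 runs 00..11 left to right):
  rows 0-3 [P1,P2=00]: 0011  = hex 3
  rows 4-7 [P1,P2=01]: 1001  = hex 9
  rows 8-11 [P1,P2=10]: 1100  = hex C
  rows 12-15 [P1,P2=11]: 0110  = hex 6
Output column (row 0 .. row 15) = 0011100111000110
Output column grouped in 4s = 0011 1001 1100 0110 = 0x39C6
Convert to decimal digit by digit (value = value*16 + digit):
  3 -> 3
  3*16 + 9 = 57
  57*16 + 12 (C) = 924
  924*16 + 6 = 14790
Decimal = 14790

14790


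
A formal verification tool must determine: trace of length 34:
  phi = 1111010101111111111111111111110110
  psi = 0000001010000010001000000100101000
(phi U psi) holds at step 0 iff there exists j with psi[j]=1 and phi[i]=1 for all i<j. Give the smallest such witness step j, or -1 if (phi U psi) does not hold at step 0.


(phi U psi) at 0: need smallest j with psi[j]=1 and phi[i]=1 for all i in [0,j).
Scan from step 0:
  step 0: phi=1, psi=0 -> continue
  step 1: phi=1, psi=0 -> continue
  step 2: phi=1, psi=0 -> continue
  step 3: phi=1, psi=0 -> continue
  step 4: phi=0 -> phi-prefix broken from here
  step 6: psi=1 but phi already failed -> not a witness
  step 8: psi=1 but phi already failed -> not a witness
  step 14: psi=1 but phi already failed -> not a witness
  step 18: psi=1 but phi already failed -> not a witness
  step 25: psi=1 but phi already failed -> not a witness
  step 28: psi=1 but phi already failed -> not a witness
  step 30: psi=1 but phi already failed -> not a witness
  end of trace: no witness -> -1
Witness step = -1

-1


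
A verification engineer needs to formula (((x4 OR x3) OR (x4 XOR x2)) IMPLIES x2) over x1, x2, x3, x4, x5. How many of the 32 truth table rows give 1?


Formula: (((x4 OR x3) OR (x4 XOR x2)) IMPLIES x2) over 5 vars (32 rows)
Evaluate each row (x1, x2, x3, x4, x5 as bits, MSB first):
  row 0 [00000]: (((0 OR 0) OR (0 XOR 0)) IMPLIES 0) -> 1
  row 1 [00001]: (((0 OR 0) OR (0 XOR 0)) IMPLIES 0) -> 1
  row 2 [00010]: (((1 OR 0) OR (1 XOR 0)) IMPLIES 0) -> 0
  row 3 [00011]: (((1 OR 0) OR (1 XOR 0)) IMPLIES 0) -> 0
  row 4 [00100]: (((0 OR 1) OR (0 XOR 0)) IMPLIES 0) -> 0
  row 5 [00101]: (((0 OR 1) OR (0 XOR 0)) IMPLIES 0) -> 0
  row 6 [00110]: (((1 OR 1) OR (1 XOR 0)) IMPLIES 0) -> 0
  row 7 [00111]: (((1 OR 1) OR (1 XOR 0)) IMPLIES 0) -> 0
  row 8 [01000]: (((0 OR 0) OR (0 XOR 1)) IMPLIES 1) -> 1
  row 9 [01001]: (((0 OR 0) OR (0 XOR 1)) IMPLIES 1) -> 1
  row 10 [01010]: (((1 OR 0) OR (1 XOR 1)) IMPLIES 1) -> 1
  row 11 [01011]: (((1 OR 0) OR (1 XOR 1)) IMPLIES 1) -> 1
  row 12 [01100]: (((0 OR 1) OR (0 XOR 1)) IMPLIES 1) -> 1
  row 13 [01101]: (((0 OR 1) OR (0 XOR 1)) IMPLIES 1) -> 1
  row 14 [01110]: (((1 OR 1) OR (1 XOR 1)) IMPLIES 1) -> 1
  row 15 [01111]: (((1 OR 1) OR (1 XOR 1)) IMPLIES 1) -> 1
  row 16 [10000]: (((0 OR 0) OR (0 XOR 0)) IMPLIES 0) -> 1
  row 17 [10001]: (((0 OR 0) OR (0 XOR 0)) IMPLIES 0) -> 1
  row 18 [10010]: (((1 OR 0) OR (1 XOR 0)) IMPLIES 0) -> 0
  row 19 [10011]: (((1 OR 0) OR (1 XOR 0)) IMPLIES 0) -> 0
  row 20 [10100]: (((0 OR 1) OR (0 XOR 0)) IMPLIES 0) -> 0
  row 21 [10101]: (((0 OR 1) OR (0 XOR 0)) IMPLIES 0) -> 0
  row 22 [10110]: (((1 OR 1) OR (1 XOR 0)) IMPLIES 0) -> 0
  row 23 [10111]: (((1 OR 1) OR (1 XOR 0)) IMPLIES 0) -> 0
  row 24 [11000]: (((0 OR 0) OR (0 XOR 1)) IMPLIES 1) -> 1
  row 25 [11001]: (((0 OR 0) OR (0 XOR 1)) IMPLIES 1) -> 1
  row 26 [11010]: (((1 OR 0) OR (1 XOR 1)) IMPLIES 1) -> 1
  row 27 [11011]: (((1 OR 0) OR (1 XOR 1)) IMPLIES 1) -> 1
  row 28 [11100]: (((0 OR 1) OR (0 XOR 1)) IMPLIES 1) -> 1
  row 29 [11101]: (((0 OR 1) OR (0 XOR 1)) IMPLIES 1) -> 1
  row 30 [11110]: (((1 OR 1) OR (1 XOR 1)) IMPLIES 1) -> 1
  row 31 [11111]: (((1 OR 1) OR (1 XOR 1)) IMPLIES 1) -> 1
Full result column, 8 rows per line (x1,x2 fixed per line; x3,x4,x5 runs 000..111 left to right):
  rows 0-7 [x1,x2=00]: 11000000  (ones: 2)
  rows 8-15 [x1,x2=01]: 11111111  (ones: 8)
  rows 16-23 [x1,x2=10]: 11000000  (ones: 2)
  rows 24-31 [x1,x2=11]: 11111111  (ones: 8)
Count of 1-rows = 2+8+2+8 = 20

20
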